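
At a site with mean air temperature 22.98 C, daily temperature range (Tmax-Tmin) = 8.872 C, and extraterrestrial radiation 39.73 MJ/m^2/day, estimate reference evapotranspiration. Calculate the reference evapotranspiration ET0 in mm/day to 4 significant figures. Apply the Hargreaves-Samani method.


Approach: apply the Hargreaves-Samani method, ET0 = 0.0023*(Tmean+17.8)*sqrt(Tmax-Tmin)*0.408*Ra.
ET0 = 0.0023*(22.98+17.8)*sqrt(8.872)*0.408*39.73 = 4.529 mm/day
Therefore the reference evapotranspiration ET0 = 4.529 mm/day.


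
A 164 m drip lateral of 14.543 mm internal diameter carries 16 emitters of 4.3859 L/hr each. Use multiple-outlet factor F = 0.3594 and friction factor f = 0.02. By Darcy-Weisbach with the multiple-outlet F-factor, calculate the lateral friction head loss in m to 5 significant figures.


Approach: apply Darcy-Weisbach with the multiple-outlet F-factor, Q = n*q/(3600*1000) m^3/s; v = Q/A; hf = F*f*(L/D)*(v^2/(2g)).
Q = 16*4.3859/(3600*1000) = 1.949289e-05 m^3/s
A = pi*(14.543e-3/2)^2 = 1.661108e-04 m^2, so v = Q/A = 0.1173487 m/s
hf = 0.3594*0.02*(164/0.014543)*(0.1173487^2/(2*9.81)) = 0.056893 m
Therefore the lateral friction head loss = 0.056893 m.


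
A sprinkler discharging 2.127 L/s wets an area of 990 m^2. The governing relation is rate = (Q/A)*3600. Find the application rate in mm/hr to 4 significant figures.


rate = (2.127 / 990) * 3600 = 7.735 mm/hr
Therefore the application rate = 7.735 mm/hr.


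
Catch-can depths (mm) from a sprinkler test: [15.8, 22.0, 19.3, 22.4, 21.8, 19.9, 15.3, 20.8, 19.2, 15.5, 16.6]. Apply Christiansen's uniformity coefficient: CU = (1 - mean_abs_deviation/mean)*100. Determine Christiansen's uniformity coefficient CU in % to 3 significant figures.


mean = 18.964 mm
mean |d_i - mean| = 2.3008 mm
CU = (1 - 2.3008/18.964)*100 = 87.9 %
Therefore Christiansen's uniformity coefficient CU = 87.9 %.


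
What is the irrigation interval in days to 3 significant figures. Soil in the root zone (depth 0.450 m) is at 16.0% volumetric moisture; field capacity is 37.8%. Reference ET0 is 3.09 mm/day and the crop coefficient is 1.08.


Approach: apply soil-water budget scheduling, SMD = (FC-theta)/100*depth*1000; ETc = ET0*Kc; interval = SMD/ETc.
Step 1 — soil moisture deficit:
  SMD = (37.8 - 16.0)/100 * 0.450 * 1000 = 98.100 mm
Step 2 — daily crop ET (ETc = ET0*Kc):
  ETc = 3.09 * 1.08 = 3.3372 mm/day
Step 3 — irrigation interval (SMD/ETc):
  interval = 98.100 / 3.3372 = 29.4 days
Therefore the irrigation interval = 29.4 days.


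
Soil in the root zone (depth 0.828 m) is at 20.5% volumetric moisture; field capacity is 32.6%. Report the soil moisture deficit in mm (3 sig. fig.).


Approach: apply the soil moisture deficit relation, SMD = (FC - theta)/100 * depth * 1000.
SMD = (32.6 - 20.5)/100 * 0.828 * 1000 = 100 mm
Therefore the soil moisture deficit = 100 mm.


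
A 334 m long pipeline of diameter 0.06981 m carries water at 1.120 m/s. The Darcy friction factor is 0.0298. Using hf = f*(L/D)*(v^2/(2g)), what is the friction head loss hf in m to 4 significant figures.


hf = 0.0298 * (334/0.06981) * (1.120^2 / (2*9.81))
hf = 9.116 m
Therefore the friction head loss hf = 9.116 m.


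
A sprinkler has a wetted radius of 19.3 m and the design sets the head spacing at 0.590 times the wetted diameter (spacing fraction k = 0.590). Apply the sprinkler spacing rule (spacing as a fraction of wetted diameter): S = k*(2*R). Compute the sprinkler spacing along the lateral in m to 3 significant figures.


S = 0.590 * (2 * 19.3) = 22.8 m
Therefore the sprinkler spacing along the lateral = 22.8 m.


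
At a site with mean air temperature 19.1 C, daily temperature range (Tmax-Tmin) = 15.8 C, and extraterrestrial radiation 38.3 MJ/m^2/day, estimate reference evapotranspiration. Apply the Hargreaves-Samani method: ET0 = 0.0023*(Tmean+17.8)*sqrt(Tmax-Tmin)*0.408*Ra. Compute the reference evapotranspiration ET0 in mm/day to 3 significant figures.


ET0 = 0.0023*(19.1+17.8)*sqrt(15.8)*0.408*38.3 = 5.27 mm/day
Therefore the reference evapotranspiration ET0 = 5.27 mm/day.


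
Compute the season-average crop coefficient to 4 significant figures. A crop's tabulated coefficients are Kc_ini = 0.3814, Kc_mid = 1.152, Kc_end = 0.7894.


Approach: apply a simple seasonal average, Kc_avg = (Kc_ini + Kc_mid + Kc_end)/3.
Kc_avg = (0.3814 + 1.152 + 0.7894)/3 = 0.7743
Therefore the season-average crop coefficient = 0.7743.


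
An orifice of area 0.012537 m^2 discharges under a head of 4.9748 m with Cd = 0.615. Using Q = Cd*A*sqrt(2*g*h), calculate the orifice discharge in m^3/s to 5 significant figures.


Q = 0.615 * 0.012537 * sqrt(2*9.81*4.9748) = 0.076174 m^3/s
Therefore the orifice discharge = 0.076174 m^3/s.


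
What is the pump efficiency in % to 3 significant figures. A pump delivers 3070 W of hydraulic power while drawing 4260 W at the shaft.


Approach: apply the efficiency ratio, eta = (P_out/P_in)*100.
eta = (3070 / 4260) * 100 = 72.1 %
Therefore the pump efficiency = 72.1 %.


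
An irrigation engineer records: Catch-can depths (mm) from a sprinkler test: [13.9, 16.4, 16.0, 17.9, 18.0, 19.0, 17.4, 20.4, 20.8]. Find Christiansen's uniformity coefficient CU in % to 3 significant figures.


Approach: apply Christiansen's uniformity coefficient, CU = (1 - mean_abs_deviation/mean)*100.
mean = 17.756 mm
mean |d_i - mean| = 1.6272 mm
CU = (1 - 1.6272/17.756)*100 = 90.8 %
Therefore Christiansen's uniformity coefficient CU = 90.8 %.


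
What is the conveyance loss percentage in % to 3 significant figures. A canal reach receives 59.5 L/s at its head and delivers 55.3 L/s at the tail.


Approach: apply the conveyance loss ratio, loss% = ((Q_head - Q_tail)/Q_head)*100.
loss = ((59.5 - 55.3)/59.5)*100 = 7.06 %
Therefore the conveyance loss percentage = 7.06 %.


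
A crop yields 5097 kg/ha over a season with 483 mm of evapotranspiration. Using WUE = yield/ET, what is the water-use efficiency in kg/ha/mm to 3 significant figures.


WUE = 5097 / 483 = 10.6 kg/ha/mm
Therefore the water-use efficiency = 10.6 kg/ha/mm.


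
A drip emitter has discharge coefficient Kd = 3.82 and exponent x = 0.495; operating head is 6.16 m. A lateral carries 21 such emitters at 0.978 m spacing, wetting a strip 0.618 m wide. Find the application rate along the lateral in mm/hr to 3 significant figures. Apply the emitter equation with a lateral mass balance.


Approach: apply the emitter equation with a lateral mass balance, q = Kd*h^x; Q = n*q; rate = Q/(n*spacing*width).
Step 1 — single emitter flow (q = Kd*h^x):
  q = 3.82 * 6.16^0.495 = 9.3952 L/hr
Step 2 — total lateral flow: Q = 21 * 9.3952 = 197.30 L/hr
Step 3 — wetted area: A = 21 * 0.978 * 0.618 = 12.692 m^2
Step 4 — application rate: Q/A = 197.30/12.692 = 15.5 mm/hr
Therefore the application rate along the lateral = 15.5 mm/hr.


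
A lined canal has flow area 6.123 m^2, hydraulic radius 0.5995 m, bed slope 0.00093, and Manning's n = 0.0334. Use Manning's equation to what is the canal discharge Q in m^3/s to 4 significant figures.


Approach: apply Manning's equation, Q = (1/n)*A*R^(2/3)*S^(1/2).
Q = (1/0.0334) * 6.123 * 0.5995^(2/3) * 0.00093^(1/2) = 3.975 m^3/s
Therefore the canal discharge Q = 3.975 m^3/s.


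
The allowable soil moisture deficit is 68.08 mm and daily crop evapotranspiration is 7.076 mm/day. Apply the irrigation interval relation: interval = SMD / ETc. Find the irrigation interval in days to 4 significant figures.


interval = 68.08 / 7.076 = 9.621 days
Therefore the irrigation interval = 9.621 days.


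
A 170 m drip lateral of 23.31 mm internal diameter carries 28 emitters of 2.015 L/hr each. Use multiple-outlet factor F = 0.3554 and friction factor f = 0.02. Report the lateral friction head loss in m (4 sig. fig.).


Approach: apply Darcy-Weisbach with the multiple-outlet F-factor, Q = n*q/(3600*1000) m^3/s; v = Q/A; hf = F*f*(L/D)*(v^2/(2g)).
Q = 28*2.015/(3600*1000) = 1.56722e-05 m^3/s
A = pi*(23.31e-3/2)^2 = 4.26751e-04 m^2, so v = Q/A = 0.0367245 m/s
hf = 0.3554*0.02*(170/0.02331)*(0.0367245^2/(2*9.81)) = 0.003563 m
Therefore the lateral friction head loss = 0.003563 m.


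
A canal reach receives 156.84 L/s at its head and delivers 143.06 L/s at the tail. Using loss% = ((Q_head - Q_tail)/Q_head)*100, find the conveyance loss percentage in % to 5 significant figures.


loss = ((156.84 - 143.06)/156.84)*100 = 8.7860 %
Therefore the conveyance loss percentage = 8.7860 %.


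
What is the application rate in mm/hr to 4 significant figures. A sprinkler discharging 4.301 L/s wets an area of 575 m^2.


Approach: apply the application rate relation, rate = (Q/A)*3600.
rate = (4.301 / 575) * 3600 = 26.93 mm/hr
Therefore the application rate = 26.93 mm/hr.


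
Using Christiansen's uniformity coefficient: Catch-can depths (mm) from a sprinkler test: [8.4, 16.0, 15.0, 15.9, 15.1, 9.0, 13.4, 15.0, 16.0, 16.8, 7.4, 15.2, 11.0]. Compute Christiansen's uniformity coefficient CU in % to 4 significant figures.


Approach: apply Christiansen's uniformity coefficient, CU = (1 - mean_abs_deviation/mean)*100.
mean = 13.4000 mm
mean |d_i - mean| = 2.73846 mm
CU = (1 - 2.73846/13.4000)*100 = 79.56 %
Therefore Christiansen's uniformity coefficient CU = 79.56 %.


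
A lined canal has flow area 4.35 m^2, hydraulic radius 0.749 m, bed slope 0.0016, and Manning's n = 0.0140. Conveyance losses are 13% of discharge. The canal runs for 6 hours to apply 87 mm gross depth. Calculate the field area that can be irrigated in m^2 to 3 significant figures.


Approach: apply Manning's equation with a conveyance and depth budget, Q = (1/n)*A*R^(2/3)*S^(1/2); Q_field = Q*(1-loss); Area = Q_field*t/(d/1000).
Step 1 — canal discharge (Manning's equation):
  Q = (1/0.0140) * 4.35 * 0.749^(2/3) * 0.0016^(1/2) = 10.250 m^3/s
Step 2 — delivered flow: Q_field = 10.250*(1 - 13/100) = 8.9179 m^3/s
Step 3 — volume delivered: V = 8.9179 * 6*3600 = 192630 m^3
Step 4 — area served: A = V / (depth/1000) = 192630 / 0.087 = 2210000 m^2
Therefore the field area that can be irrigated = 2210000 m^2.


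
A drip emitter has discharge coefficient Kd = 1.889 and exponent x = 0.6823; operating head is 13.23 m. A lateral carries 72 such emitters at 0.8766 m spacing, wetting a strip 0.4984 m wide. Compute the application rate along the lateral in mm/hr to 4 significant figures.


Approach: apply the emitter equation with a lateral mass balance, q = Kd*h^x; Q = n*q; rate = Q/(n*spacing*width).
Step 1 — single emitter flow (q = Kd*h^x):
  q = 1.889 * 13.23^0.6823 = 11.0020 L/hr
Step 2 — total lateral flow: Q = 72 * 11.0020 = 792.145 L/hr
Step 3 — wetted area: A = 72 * 0.8766 * 0.4984 = 31.4566 m^2
Step 4 — application rate: Q/A = 792.145/31.4566 = 25.18 mm/hr
Therefore the application rate along the lateral = 25.18 mm/hr.


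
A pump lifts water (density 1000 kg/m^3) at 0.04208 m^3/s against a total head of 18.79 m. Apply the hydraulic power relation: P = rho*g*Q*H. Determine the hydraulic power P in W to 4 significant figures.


P = 1000 * 9.81 * 0.04208 * 18.79 = 7757 W
Therefore the hydraulic power P = 7757 W.


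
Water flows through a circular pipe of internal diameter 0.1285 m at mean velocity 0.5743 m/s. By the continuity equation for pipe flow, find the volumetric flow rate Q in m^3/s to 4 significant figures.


Approach: apply the continuity equation for pipe flow, Q = A * v with A = pi*(D/2)^2.
A = pi*(0.1285/2)^2 = 0.0129687 m^2
Q = 0.0129687 * 0.5743 = 0.007448 m^3/s
Therefore the volumetric flow rate Q = 0.007448 m^3/s.


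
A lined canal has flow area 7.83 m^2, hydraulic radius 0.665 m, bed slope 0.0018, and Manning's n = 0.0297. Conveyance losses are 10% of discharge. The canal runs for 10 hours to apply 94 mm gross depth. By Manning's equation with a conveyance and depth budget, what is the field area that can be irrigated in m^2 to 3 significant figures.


Approach: apply Manning's equation with a conveyance and depth budget, Q = (1/n)*A*R^(2/3)*S^(1/2); Q_field = Q*(1-loss); Area = Q_field*t/(d/1000).
Step 1 — canal discharge (Manning's equation):
  Q = (1/0.0297) * 7.83 * 0.665^(2/3) * 0.0018^(1/2) = 8.5216 m^3/s
Step 2 — delivered flow: Q_field = 8.5216*(1 - 10/100) = 7.6695 m^3/s
Step 3 — volume delivered: V = 7.6695 * 10*3600 = 276100 m^3
Step 4 — area served: A = V / (depth/1000) = 276100 / 0.094 = 2940000 m^2
Therefore the field area that can be irrigated = 2940000 m^2.


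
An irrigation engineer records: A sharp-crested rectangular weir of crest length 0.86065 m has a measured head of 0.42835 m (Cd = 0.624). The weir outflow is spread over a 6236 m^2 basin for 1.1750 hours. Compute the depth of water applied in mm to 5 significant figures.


Approach: apply the rectangular weir equation with a volume-to-depth conversion, Q = (2/3)*Cd*L*sqrt(2g)*H^1.5; d = Q*t/A * 1000.
Step 1 — weir discharge:
  Q = (2/3)*0.624*0.86065*sqrt(2*9.81)*0.42835^1.5 = 0.4445981 m^3/s
Step 2 — volume: V = 0.4445981 * 1.1750*3600 = 1880.650 m^3
Step 3 — depth: d = V/A * 1000 = 1880.650/6236 * 1000 = 301.58 mm
Therefore the depth of water applied = 301.58 mm.


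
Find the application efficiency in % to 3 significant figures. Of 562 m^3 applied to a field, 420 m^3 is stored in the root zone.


Approach: apply the application efficiency ratio, Ea = (stored/applied)*100.
Ea = (420/562)*100 = 74.7 %
Therefore the application efficiency = 74.7 %.


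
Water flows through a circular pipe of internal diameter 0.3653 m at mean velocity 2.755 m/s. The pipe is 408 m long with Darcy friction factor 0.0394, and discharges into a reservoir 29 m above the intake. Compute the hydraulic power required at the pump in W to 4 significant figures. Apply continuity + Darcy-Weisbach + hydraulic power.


Approach: apply continuity + Darcy-Weisbach + hydraulic power, Q = A*v; hf = f*(L/D)*(v^2/(2g)); H = static + hf; P = rho*g*Q*H.
Step 1 — flow rate (continuity, Q = A*v):
  A = pi*(0.3653/2)^2 = 0.104807 m^2
  Q = 0.104807 * 2.755 = 0.288743 m^3/s
Step 2 — friction head loss (Darcy-Weisbach):
  hf = 0.0394 * (408/0.3653) * (2.755^2 / (2*9.81))
  hf = 17.0236 m
Step 3 — total head: H = 29 + 17.0236 = 46.0236 m
Step 4 — hydraulic power (P = rho*g*Q*H):
  P = 1000 * 9.81 * 0.288743 * 46.0236 = 130400 W
Therefore the hydraulic power required at the pump = 130400 W.


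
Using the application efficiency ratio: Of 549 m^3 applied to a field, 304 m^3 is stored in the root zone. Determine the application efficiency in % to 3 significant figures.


Approach: apply the application efficiency ratio, Ea = (stored/applied)*100.
Ea = (304/549)*100 = 55.4 %
Therefore the application efficiency = 55.4 %.


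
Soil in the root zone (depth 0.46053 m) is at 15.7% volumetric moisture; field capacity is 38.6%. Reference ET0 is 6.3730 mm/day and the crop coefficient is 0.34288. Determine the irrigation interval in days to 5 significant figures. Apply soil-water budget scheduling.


Approach: apply soil-water budget scheduling, SMD = (FC-theta)/100*depth*1000; ETc = ET0*Kc; interval = SMD/ETc.
Step 1 — soil moisture deficit:
  SMD = (38.6 - 15.7)/100 * 0.46053 * 1000 = 105.4614 mm
Step 2 — daily crop ET (ETc = ET0*Kc):
  ETc = 6.3730 * 0.34288 = 2.185174 mm/day
Step 3 — irrigation interval (SMD/ETc):
  interval = 105.4614 / 2.185174 = 48.262 days
Therefore the irrigation interval = 48.262 days.


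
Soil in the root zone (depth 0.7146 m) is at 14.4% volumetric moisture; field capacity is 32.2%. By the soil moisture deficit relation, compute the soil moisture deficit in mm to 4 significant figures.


Approach: apply the soil moisture deficit relation, SMD = (FC - theta)/100 * depth * 1000.
SMD = (32.2 - 14.4)/100 * 0.7146 * 1000 = 127.2 mm
Therefore the soil moisture deficit = 127.2 mm.


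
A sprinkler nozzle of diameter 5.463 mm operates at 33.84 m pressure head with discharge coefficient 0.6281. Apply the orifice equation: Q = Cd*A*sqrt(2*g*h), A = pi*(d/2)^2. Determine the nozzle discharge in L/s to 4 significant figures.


A = pi*(5.463e-3/2)^2 = 2.34397e-05 m^2
Q = 0.6281 * 2.34397e-05 * sqrt(2*9.81*33.84) * 1000 = 0.3794 L/s
Therefore the nozzle discharge = 0.3794 L/s.


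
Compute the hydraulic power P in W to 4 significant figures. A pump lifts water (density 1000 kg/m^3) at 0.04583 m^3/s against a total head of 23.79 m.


Approach: apply the hydraulic power relation, P = rho*g*Q*H.
P = 1000 * 9.81 * 0.04583 * 23.79 = 10700 W
Therefore the hydraulic power P = 10700 W.


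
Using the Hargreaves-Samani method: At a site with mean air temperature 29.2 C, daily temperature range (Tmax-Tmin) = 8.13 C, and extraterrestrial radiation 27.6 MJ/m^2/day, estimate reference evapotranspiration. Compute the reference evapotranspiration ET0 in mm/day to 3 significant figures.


Approach: apply the Hargreaves-Samani method, ET0 = 0.0023*(Tmean+17.8)*sqrt(Tmax-Tmin)*0.408*Ra.
ET0 = 0.0023*(29.2+17.8)*sqrt(8.13)*0.408*27.6 = 3.47 mm/day
Therefore the reference evapotranspiration ET0 = 3.47 mm/day.


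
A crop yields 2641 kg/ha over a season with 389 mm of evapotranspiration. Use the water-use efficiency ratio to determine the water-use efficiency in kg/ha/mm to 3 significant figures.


Approach: apply the water-use efficiency ratio, WUE = yield/ET.
WUE = 2641 / 389 = 6.79 kg/ha/mm
Therefore the water-use efficiency = 6.79 kg/ha/mm.


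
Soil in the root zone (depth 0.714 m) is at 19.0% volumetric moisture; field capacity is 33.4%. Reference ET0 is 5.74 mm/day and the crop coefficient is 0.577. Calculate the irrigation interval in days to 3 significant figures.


Approach: apply soil-water budget scheduling, SMD = (FC-theta)/100*depth*1000; ETc = ET0*Kc; interval = SMD/ETc.
Step 1 — soil moisture deficit:
  SMD = (33.4 - 19.0)/100 * 0.714 * 1000 = 102.82 mm
Step 2 — daily crop ET (ETc = ET0*Kc):
  ETc = 5.74 * 0.577 = 3.3120 mm/day
Step 3 — irrigation interval (SMD/ETc):
  interval = 102.82 / 3.3120 = 31.0 days
Therefore the irrigation interval = 31.0 days.


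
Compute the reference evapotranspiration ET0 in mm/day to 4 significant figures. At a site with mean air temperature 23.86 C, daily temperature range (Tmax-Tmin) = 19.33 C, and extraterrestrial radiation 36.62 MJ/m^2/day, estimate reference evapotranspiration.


Approach: apply the Hargreaves-Samani method, ET0 = 0.0023*(Tmean+17.8)*sqrt(Tmax-Tmin)*0.408*Ra.
ET0 = 0.0023*(23.86+17.8)*sqrt(19.33)*0.408*36.62 = 6.294 mm/day
Therefore the reference evapotranspiration ET0 = 6.294 mm/day.


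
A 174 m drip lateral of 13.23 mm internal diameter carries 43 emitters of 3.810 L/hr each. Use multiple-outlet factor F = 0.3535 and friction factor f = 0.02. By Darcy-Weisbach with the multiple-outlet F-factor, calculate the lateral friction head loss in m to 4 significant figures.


Approach: apply Darcy-Weisbach with the multiple-outlet F-factor, Q = n*q/(3600*1000) m^3/s; v = Q/A; hf = F*f*(L/D)*(v^2/(2g)).
Q = 43*3.810/(3600*1000) = 4.55083e-05 m^3/s
A = pi*(13.23e-3/2)^2 = 1.37471e-04 m^2, so v = Q/A = 0.331041 m/s
hf = 0.3535*0.02*(174/0.01323)*(0.331041^2/(2*9.81)) = 0.5194 m
Therefore the lateral friction head loss = 0.5194 m.


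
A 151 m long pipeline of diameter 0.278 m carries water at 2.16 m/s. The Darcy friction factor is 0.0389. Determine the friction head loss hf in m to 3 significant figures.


Approach: apply the Darcy-Weisbach equation, hf = f*(L/D)*(v^2/(2g)).
hf = 0.0389 * (151/0.278) * (2.16^2 / (2*9.81))
hf = 5.02 m
Therefore the friction head loss hf = 5.02 m.


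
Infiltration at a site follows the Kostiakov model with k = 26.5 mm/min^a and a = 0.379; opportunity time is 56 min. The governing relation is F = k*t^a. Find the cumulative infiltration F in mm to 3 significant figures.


F = 26.5 * 56^0.379 = 122 mm
Therefore the cumulative infiltration F = 122 mm.


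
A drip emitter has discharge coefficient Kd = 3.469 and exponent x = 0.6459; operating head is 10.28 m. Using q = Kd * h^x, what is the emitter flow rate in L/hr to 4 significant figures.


q = 3.469 * 10.28^0.6459 = 15.63 L/hr
Therefore the emitter flow rate = 15.63 L/hr.


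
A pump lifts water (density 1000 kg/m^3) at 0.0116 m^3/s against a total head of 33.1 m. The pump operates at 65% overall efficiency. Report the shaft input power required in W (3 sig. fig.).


Approach: apply hydraulic power then efficiency conversion, P = rho*g*Q*H; P_in = P/eta.
Step 1 — hydraulic power (P = rho*g*Q*H):
  P = 1000 * 9.81 * 0.0116 * 33.1 = 3766.6 W
Step 2 — input power: P_in = P/eta = 3766.6 / 0.65 = 5790 W
Therefore the shaft input power required = 5790 W.


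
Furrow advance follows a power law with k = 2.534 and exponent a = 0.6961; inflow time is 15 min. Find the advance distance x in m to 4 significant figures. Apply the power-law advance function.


Approach: apply the power-law advance function, x = k*t^a.
x = 2.534 * 15^0.6961 = 16.69 m
Therefore the advance distance x = 16.69 m.


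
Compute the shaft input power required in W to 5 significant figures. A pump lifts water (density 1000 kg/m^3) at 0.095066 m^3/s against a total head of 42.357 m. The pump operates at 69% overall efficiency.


Approach: apply hydraulic power then efficiency conversion, P = rho*g*Q*H; P_in = P/eta.
Step 1 — hydraulic power (P = rho*g*Q*H):
  P = 1000 * 9.81 * 0.095066 * 42.357 = 39502.03 W
Step 2 — input power: P_in = P/eta = 39502.03 / 0.69 = 57249 W
Therefore the shaft input power required = 57249 W.


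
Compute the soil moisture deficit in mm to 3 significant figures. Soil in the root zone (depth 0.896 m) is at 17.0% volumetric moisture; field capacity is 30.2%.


Approach: apply the soil moisture deficit relation, SMD = (FC - theta)/100 * depth * 1000.
SMD = (30.2 - 17.0)/100 * 0.896 * 1000 = 118 mm
Therefore the soil moisture deficit = 118 mm.


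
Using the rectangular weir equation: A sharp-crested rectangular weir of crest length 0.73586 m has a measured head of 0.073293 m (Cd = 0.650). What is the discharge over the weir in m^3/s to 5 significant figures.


Approach: apply the rectangular weir equation, Q = (2/3)*Cd*L*sqrt(2g)*H^1.5.
Q = (2/3)*0.650*0.73586*sqrt(2*9.81)*0.073293^1.5 = 0.028026 m^3/s
Therefore the discharge over the weir = 0.028026 m^3/s.


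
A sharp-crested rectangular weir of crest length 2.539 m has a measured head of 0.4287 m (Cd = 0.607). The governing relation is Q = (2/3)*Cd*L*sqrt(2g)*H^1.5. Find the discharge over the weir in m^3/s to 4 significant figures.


Q = (2/3)*0.607*2.539*sqrt(2*9.81)*0.4287^1.5 = 1.277 m^3/s
Therefore the discharge over the weir = 1.277 m^3/s.


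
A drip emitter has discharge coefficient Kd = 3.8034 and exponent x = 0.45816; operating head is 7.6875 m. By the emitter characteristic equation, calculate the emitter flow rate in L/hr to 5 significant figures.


Approach: apply the emitter characteristic equation, q = Kd * h^x.
q = 3.8034 * 7.6875^0.45816 = 9.6829 L/hr
Therefore the emitter flow rate = 9.6829 L/hr.


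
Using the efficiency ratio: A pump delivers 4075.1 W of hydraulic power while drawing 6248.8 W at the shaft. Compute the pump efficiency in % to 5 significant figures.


Approach: apply the efficiency ratio, eta = (P_out/P_in)*100.
eta = (4075.1 / 6248.8) * 100 = 65.214 %
Therefore the pump efficiency = 65.214 %.


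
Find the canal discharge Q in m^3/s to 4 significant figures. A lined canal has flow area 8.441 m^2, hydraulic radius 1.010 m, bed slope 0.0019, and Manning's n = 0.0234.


Approach: apply Manning's equation, Q = (1/n)*A*R^(2/3)*S^(1/2).
Q = (1/0.0234) * 8.441 * 1.010^(2/3) * 0.0019^(1/2) = 15.83 m^3/s
Therefore the canal discharge Q = 15.83 m^3/s.


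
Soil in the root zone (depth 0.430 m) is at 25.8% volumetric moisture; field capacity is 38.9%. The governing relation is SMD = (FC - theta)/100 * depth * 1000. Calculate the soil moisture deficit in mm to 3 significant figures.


SMD = (38.9 - 25.8)/100 * 0.430 * 1000 = 56.3 mm
Therefore the soil moisture deficit = 56.3 mm.


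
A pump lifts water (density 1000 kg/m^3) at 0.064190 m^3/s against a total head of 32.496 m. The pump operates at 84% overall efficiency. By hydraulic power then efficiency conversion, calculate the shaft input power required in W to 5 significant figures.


Approach: apply hydraulic power then efficiency conversion, P = rho*g*Q*H; P_in = P/eta.
Step 1 — hydraulic power (P = rho*g*Q*H):
  P = 1000 * 9.81 * 0.064190 * 32.496 = 20462.86 W
Step 2 — input power: P_in = P/eta = 20462.86 / 0.84 = 24361 W
Therefore the shaft input power required = 24361 W.


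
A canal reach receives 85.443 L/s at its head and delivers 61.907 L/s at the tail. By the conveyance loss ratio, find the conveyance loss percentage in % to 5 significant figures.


Approach: apply the conveyance loss ratio, loss% = ((Q_head - Q_tail)/Q_head)*100.
loss = ((85.443 - 61.907)/85.443)*100 = 27.546 %
Therefore the conveyance loss percentage = 27.546 %.


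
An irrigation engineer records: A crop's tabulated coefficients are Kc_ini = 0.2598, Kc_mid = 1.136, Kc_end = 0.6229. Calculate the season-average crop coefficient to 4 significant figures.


Approach: apply a simple seasonal average, Kc_avg = (Kc_ini + Kc_mid + Kc_end)/3.
Kc_avg = (0.2598 + 1.136 + 0.6229)/3 = 0.6729
Therefore the season-average crop coefficient = 0.6729.


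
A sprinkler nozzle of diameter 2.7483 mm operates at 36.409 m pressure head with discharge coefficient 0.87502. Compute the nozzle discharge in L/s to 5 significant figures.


Approach: apply the orifice equation, Q = Cd*A*sqrt(2*g*h), A = pi*(d/2)^2.
A = pi*(2.7483e-3/2)^2 = 5.932232e-06 m^2
Q = 0.87502 * 5.932232e-06 * sqrt(2*9.81*36.409) * 1000 = 0.13874 L/s
Therefore the nozzle discharge = 0.13874 L/s.


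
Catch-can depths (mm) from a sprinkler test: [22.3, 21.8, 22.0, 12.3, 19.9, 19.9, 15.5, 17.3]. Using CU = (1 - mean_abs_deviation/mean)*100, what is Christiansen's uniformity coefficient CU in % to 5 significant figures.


mean = 18.87500 mm
mean |d_i - mean| = 2.881250 mm
CU = (1 - 2.881250/18.87500)*100 = 84.735 %
Therefore Christiansen's uniformity coefficient CU = 84.735 %.


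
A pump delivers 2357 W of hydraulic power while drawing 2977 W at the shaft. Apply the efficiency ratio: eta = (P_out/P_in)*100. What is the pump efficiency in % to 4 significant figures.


eta = (2357 / 2977) * 100 = 79.17 %
Therefore the pump efficiency = 79.17 %.


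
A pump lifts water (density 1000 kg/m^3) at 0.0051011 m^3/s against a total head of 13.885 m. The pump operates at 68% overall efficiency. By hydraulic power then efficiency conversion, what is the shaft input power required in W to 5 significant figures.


Approach: apply hydraulic power then efficiency conversion, P = rho*g*Q*H; P_in = P/eta.
Step 1 — hydraulic power (P = rho*g*Q*H):
  P = 1000 * 9.81 * 0.0051011 * 13.885 = 694.8303 W
Step 2 — input power: P_in = P/eta = 694.8303 / 0.68 = 1021.8 W
Therefore the shaft input power required = 1021.8 W.


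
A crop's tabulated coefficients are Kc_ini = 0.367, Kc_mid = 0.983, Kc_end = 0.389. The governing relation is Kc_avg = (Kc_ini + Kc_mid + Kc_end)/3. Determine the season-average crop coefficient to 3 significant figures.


Kc_avg = (0.367 + 0.983 + 0.389)/3 = 0.580
Therefore the season-average crop coefficient = 0.580.


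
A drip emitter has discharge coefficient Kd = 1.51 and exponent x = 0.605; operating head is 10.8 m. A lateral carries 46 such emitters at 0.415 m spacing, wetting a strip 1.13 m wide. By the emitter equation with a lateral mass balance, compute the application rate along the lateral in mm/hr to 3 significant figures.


Approach: apply the emitter equation with a lateral mass balance, q = Kd*h^x; Q = n*q; rate = Q/(n*spacing*width).
Step 1 — single emitter flow (q = Kd*h^x):
  q = 1.51 * 10.8^0.605 = 6.3709 L/hr
Step 2 — total lateral flow: Q = 46 * 6.3709 = 293.06 L/hr
Step 3 — wetted area: A = 46 * 0.415 * 1.13 = 21.572 m^2
Step 4 — application rate: Q/A = 293.06/21.572 = 13.6 mm/hr
Therefore the application rate along the lateral = 13.6 mm/hr.


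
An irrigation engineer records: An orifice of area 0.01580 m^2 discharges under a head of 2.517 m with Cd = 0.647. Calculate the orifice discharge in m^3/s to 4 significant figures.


Approach: apply the orifice equation, Q = Cd*A*sqrt(2*g*h).
Q = 0.647 * 0.01580 * sqrt(2*9.81*2.517) = 0.07184 m^3/s
Therefore the orifice discharge = 0.07184 m^3/s.


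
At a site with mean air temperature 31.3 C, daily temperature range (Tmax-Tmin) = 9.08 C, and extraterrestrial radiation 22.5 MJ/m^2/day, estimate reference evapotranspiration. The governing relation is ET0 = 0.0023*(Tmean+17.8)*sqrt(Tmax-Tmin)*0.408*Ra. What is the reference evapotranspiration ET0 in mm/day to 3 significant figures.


ET0 = 0.0023*(31.3+17.8)*sqrt(9.08)*0.408*22.5 = 3.12 mm/day
Therefore the reference evapotranspiration ET0 = 3.12 mm/day.


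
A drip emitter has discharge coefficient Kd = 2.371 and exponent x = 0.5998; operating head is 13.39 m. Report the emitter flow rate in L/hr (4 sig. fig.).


Approach: apply the emitter characteristic equation, q = Kd * h^x.
q = 2.371 * 13.39^0.5998 = 11.24 L/hr
Therefore the emitter flow rate = 11.24 L/hr.


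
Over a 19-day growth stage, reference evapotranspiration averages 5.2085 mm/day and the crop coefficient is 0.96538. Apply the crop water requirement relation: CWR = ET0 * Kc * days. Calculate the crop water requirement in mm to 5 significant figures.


CWR = 5.2085 * 0.96538 * 19 = 95.535 mm
Therefore the crop water requirement = 95.535 mm.


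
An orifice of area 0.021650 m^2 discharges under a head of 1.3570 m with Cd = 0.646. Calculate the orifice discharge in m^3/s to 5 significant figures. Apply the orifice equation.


Approach: apply the orifice equation, Q = Cd*A*sqrt(2*g*h).
Q = 0.646 * 0.021650 * sqrt(2*9.81*1.3570) = 0.072166 m^3/s
Therefore the orifice discharge = 0.072166 m^3/s.


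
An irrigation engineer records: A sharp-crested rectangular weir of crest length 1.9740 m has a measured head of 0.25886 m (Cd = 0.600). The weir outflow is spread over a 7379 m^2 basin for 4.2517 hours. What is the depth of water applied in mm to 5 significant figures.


Approach: apply the rectangular weir equation with a volume-to-depth conversion, Q = (2/3)*Cd*L*sqrt(2g)*H^1.5; d = Q*t/A * 1000.
Step 1 — weir discharge:
  Q = (2/3)*0.600*1.9740*sqrt(2*9.81)*0.25886^1.5 = 0.4606320 m^3/s
Step 2 — volume: V = 0.4606320 * 4.2517*3600 = 7050.488 m^3
Step 3 — depth: d = V/A * 1000 = 7050.488/7379 * 1000 = 955.48 mm
Therefore the depth of water applied = 955.48 mm.


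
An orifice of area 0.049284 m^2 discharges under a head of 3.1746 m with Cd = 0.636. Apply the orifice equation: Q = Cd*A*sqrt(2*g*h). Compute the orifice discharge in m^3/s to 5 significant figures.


Q = 0.636 * 0.049284 * sqrt(2*9.81*3.1746) = 0.24738 m^3/s
Therefore the orifice discharge = 0.24738 m^3/s.


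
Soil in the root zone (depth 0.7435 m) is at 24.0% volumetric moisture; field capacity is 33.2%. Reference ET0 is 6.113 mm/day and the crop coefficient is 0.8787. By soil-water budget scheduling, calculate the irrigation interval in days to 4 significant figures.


Approach: apply soil-water budget scheduling, SMD = (FC-theta)/100*depth*1000; ETc = ET0*Kc; interval = SMD/ETc.
Step 1 — soil moisture deficit:
  SMD = (33.2 - 24.0)/100 * 0.7435 * 1000 = 68.4020 mm
Step 2 — daily crop ET (ETc = ET0*Kc):
  ETc = 6.113 * 0.8787 = 5.37149 mm/day
Step 3 — irrigation interval (SMD/ETc):
  interval = 68.4020 / 5.37149 = 12.73 days
Therefore the irrigation interval = 12.73 days.


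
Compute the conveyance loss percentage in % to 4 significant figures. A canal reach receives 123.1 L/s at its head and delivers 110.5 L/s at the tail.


Approach: apply the conveyance loss ratio, loss% = ((Q_head - Q_tail)/Q_head)*100.
loss = ((123.1 - 110.5)/123.1)*100 = 10.24 %
Therefore the conveyance loss percentage = 10.24 %.


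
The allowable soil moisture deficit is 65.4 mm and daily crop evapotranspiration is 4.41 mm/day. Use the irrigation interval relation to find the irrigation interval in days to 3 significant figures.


Approach: apply the irrigation interval relation, interval = SMD / ETc.
interval = 65.4 / 4.41 = 14.8 days
Therefore the irrigation interval = 14.8 days.


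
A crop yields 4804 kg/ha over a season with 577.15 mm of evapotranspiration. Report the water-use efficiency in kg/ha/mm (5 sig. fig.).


Approach: apply the water-use efficiency ratio, WUE = yield/ET.
WUE = 4804 / 577.15 = 8.3237 kg/ha/mm
Therefore the water-use efficiency = 8.3237 kg/ha/mm.


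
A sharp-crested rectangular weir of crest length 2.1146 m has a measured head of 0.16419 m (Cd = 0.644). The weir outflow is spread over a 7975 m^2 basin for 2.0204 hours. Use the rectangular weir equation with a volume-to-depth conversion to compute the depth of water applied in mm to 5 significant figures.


Approach: apply the rectangular weir equation with a volume-to-depth conversion, Q = (2/3)*Cd*L*sqrt(2g)*H^1.5; d = Q*t/A * 1000.
Step 1 — weir discharge:
  Q = (2/3)*0.644*2.1146*sqrt(2*9.81)*0.16419^1.5 = 0.2675423 m^3/s
Step 2 — volume: V = 0.2675423 * 2.0204*3600 = 1945.953 m^3
Step 3 — depth: d = V/A * 1000 = 1945.953/7975 * 1000 = 244.01 mm
Therefore the depth of water applied = 244.01 mm.


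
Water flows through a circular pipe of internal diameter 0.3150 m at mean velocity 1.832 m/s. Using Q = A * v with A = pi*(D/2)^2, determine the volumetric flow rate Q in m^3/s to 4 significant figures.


A = pi*(0.3150/2)^2 = 0.0779311 m^2
Q = 0.0779311 * 1.832 = 0.1428 m^3/s
Therefore the volumetric flow rate Q = 0.1428 m^3/s.


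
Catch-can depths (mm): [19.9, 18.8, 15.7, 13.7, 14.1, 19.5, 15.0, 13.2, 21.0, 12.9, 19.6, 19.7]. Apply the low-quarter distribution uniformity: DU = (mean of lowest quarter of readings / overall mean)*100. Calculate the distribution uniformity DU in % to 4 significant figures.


sorted lowest 3 of 12: [12.9, 13.2, 13.7] -> mean = 13.2667 mm
overall mean = 16.9250 mm
DU = (13.2667/16.9250)*100 = 78.39 %
Therefore the distribution uniformity DU = 78.39 %.


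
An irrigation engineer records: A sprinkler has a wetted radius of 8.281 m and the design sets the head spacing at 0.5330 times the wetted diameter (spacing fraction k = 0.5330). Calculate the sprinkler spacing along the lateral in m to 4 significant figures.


Approach: apply the sprinkler spacing rule (spacing as a fraction of wetted diameter), S = k*(2*R).
S = 0.5330 * (2 * 8.281) = 8.828 m
Therefore the sprinkler spacing along the lateral = 8.828 m.


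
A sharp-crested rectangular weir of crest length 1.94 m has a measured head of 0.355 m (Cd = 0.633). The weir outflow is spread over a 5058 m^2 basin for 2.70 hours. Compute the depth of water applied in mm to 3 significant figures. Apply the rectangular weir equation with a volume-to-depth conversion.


Approach: apply the rectangular weir equation with a volume-to-depth conversion, Q = (2/3)*Cd*L*sqrt(2g)*H^1.5; d = Q*t/A * 1000.
Step 1 — weir discharge:
  Q = (2/3)*0.633*1.94*sqrt(2*9.81)*0.355^1.5 = 0.76702 m^3/s
Step 2 — volume: V = 0.76702 * 2.70*3600 = 7455.4 m^3
Step 3 — depth: d = V/A * 1000 = 7455.4/5058 * 1000 = 1470 mm
Therefore the depth of water applied = 1470 mm.


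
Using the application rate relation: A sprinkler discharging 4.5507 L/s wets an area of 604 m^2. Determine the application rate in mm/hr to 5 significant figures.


Approach: apply the application rate relation, rate = (Q/A)*3600.
rate = (4.5507 / 604) * 3600 = 27.123 mm/hr
Therefore the application rate = 27.123 mm/hr.


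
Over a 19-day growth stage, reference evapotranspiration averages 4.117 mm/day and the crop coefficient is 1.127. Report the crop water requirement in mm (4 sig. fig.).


Approach: apply the crop water requirement relation, CWR = ET0 * Kc * days.
CWR = 4.117 * 1.127 * 19 = 88.16 mm
Therefore the crop water requirement = 88.16 mm.


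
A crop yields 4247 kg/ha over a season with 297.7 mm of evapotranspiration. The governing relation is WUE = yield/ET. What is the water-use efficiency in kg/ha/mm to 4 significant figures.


WUE = 4247 / 297.7 = 14.27 kg/ha/mm
Therefore the water-use efficiency = 14.27 kg/ha/mm.


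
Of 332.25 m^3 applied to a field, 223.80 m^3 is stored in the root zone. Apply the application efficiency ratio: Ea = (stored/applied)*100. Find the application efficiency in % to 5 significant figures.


Ea = (223.80/332.25)*100 = 67.359 %
Therefore the application efficiency = 67.359 %.


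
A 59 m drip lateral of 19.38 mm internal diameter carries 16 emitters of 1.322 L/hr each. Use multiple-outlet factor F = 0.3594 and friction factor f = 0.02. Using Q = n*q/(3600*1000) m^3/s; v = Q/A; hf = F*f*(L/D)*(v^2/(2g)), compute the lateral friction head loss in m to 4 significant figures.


Q = 16*1.322/(3600*1000) = 5.87556e-06 m^3/s
A = pi*(19.38e-3/2)^2 = 2.94983e-04 m^2, so v = Q/A = 0.0199183 m/s
hf = 0.3594*0.02*(59/0.01938)*(0.0199183^2/(2*9.81)) = 0.0004425 m
Therefore the lateral friction head loss = 0.0004425 m.


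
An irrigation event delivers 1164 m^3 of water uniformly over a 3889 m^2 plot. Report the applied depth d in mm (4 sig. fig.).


Approach: apply depth from volume over area, d = (V/A)*1000.
d = (1164 / 3889) * 1000 = 299.3 mm
Therefore the applied depth d = 299.3 mm.


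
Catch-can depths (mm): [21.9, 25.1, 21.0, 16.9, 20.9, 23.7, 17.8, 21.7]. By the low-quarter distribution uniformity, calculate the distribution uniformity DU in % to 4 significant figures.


Approach: apply the low-quarter distribution uniformity, DU = (mean of lowest quarter of readings / overall mean)*100.
sorted lowest 2 of 8: [16.9, 17.8] -> mean = 17.3500 mm
overall mean = 21.1250 mm
DU = (17.3500/21.1250)*100 = 82.13 %
Therefore the distribution uniformity DU = 82.13 %.


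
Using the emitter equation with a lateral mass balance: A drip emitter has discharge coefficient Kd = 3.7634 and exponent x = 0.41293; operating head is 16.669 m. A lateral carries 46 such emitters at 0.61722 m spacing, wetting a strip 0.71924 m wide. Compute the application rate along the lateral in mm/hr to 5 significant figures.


Approach: apply the emitter equation with a lateral mass balance, q = Kd*h^x; Q = n*q; rate = Q/(n*spacing*width).
Step 1 — single emitter flow (q = Kd*h^x):
  q = 3.7634 * 16.669^0.41293 = 12.02662 L/hr
Step 2 — total lateral flow: Q = 46 * 12.02662 = 553.2244 L/hr
Step 3 — wetted area: A = 46 * 0.61722 * 0.71924 = 20.42075 m^2
Step 4 — application rate: Q/A = 553.2244/20.42075 = 27.091 mm/hr
Therefore the application rate along the lateral = 27.091 mm/hr.


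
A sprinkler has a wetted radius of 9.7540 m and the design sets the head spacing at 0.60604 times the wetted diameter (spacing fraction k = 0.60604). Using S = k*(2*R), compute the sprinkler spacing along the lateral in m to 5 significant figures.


S = 0.60604 * (2 * 9.7540) = 11.823 m
Therefore the sprinkler spacing along the lateral = 11.823 m.


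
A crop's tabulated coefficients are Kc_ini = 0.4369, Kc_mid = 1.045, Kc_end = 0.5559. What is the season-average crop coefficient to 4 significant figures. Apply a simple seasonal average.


Approach: apply a simple seasonal average, Kc_avg = (Kc_ini + Kc_mid + Kc_end)/3.
Kc_avg = (0.4369 + 1.045 + 0.5559)/3 = 0.6793
Therefore the season-average crop coefficient = 0.6793.


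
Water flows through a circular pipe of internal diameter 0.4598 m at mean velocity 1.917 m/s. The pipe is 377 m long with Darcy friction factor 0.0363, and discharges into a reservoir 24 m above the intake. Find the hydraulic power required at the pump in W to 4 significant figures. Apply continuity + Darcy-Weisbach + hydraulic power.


Approach: apply continuity + Darcy-Weisbach + hydraulic power, Q = A*v; hf = f*(L/D)*(v^2/(2g)); H = static + hf; P = rho*g*Q*H.
Step 1 — flow rate (continuity, Q = A*v):
  A = pi*(0.4598/2)^2 = 0.166046 m^2
  Q = 0.166046 * 1.917 = 0.318310 m^3/s
Step 2 — friction head loss (Darcy-Weisbach):
  hf = 0.0363 * (377/0.4598) * (1.917^2 / (2*9.81))
  hf = 5.57474 m
Step 3 — total head: H = 24 + 5.57474 = 29.5747 m
Step 4 — hydraulic power (P = rho*g*Q*H):
  P = 1000 * 9.81 * 0.318310 * 29.5747 = 92350 W
Therefore the hydraulic power required at the pump = 92350 W.
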